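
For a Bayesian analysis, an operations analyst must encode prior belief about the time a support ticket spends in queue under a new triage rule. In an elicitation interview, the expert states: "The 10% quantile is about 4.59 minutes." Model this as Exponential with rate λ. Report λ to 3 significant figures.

λ ≈ 0.023

P(T < 4.59) = 1 − e^(−λ·4.59) = 0.1, so λ = −ln(1−0.1)/4.59 = −ln(0.9)/4.59 = 0.023.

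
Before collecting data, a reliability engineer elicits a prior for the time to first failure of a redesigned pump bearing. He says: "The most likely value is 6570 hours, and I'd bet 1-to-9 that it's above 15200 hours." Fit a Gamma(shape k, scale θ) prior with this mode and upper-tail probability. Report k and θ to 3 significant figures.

Gamma(k,θ) with k>1 has mode (k−1)θ, so θ = 6570/(k−1).
Need P(X < 15200) = 0.9 with θ tied to k this way. Start at k = 2, θ = 6570: P(X<15200) ≈ 0.672.
Too low — raise k to concentrate. Iterating converges to k ≈ 3.73.
Then θ = 6570/(3.73−1) ≈ 2400.

k ≈ 3.73, θ ≈ 2400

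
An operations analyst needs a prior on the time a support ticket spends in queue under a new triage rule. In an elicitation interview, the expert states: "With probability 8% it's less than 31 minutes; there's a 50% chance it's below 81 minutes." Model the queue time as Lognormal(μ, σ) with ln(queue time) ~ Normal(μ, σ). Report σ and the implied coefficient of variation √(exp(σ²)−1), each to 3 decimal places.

σ ≈ 0.684, CV ≈ 0.772

If T ~ Lognormal(μ,σ) then ln T ~ Normal(μ,σ), so the p-quantile of ln T is μ + z_p·σ.
ln(31) = 3.434 and ln(81) = 4.394; z_{0.08} = -1.405, z_{0.5} = 0.
σ = (4.394 − 3.434)/(0 − (-1.405)) = 0.684.
μ = 3.434 − (-1.405)·0.684 = 4.394.
CV = √(exp(σ²)−1) = √(exp(0.4673)−1) = 0.772.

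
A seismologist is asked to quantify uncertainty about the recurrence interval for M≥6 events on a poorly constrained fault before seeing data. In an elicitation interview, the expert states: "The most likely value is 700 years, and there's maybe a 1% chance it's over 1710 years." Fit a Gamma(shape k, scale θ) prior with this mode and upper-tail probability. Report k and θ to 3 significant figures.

Gamma(k,θ) with k>1 has mode (k−1)θ, so θ = 700/(k−1).
Need P(X < 1710) = 0.99 with θ tied to k this way. Start at k = 2, θ = 700: P(X<1710) ≈ 0.701.
Too low — raise k to concentrate. Iterating converges to k ≈ 6.91.
Then θ = 700/(6.91−1) ≈ 118.

k ≈ 6.91, θ ≈ 118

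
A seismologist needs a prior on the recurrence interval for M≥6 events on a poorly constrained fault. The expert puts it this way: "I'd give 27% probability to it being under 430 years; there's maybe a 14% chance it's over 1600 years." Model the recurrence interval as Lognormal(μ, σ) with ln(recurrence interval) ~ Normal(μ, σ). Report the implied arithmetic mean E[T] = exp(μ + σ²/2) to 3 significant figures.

If T ~ Lognormal(μ,σ) then ln T ~ Normal(μ,σ), so the p-quantile of ln T is μ + z_p·σ.
ln(430) = 6.064 and ln(1600) = 7.378; z_{0.27} = -0.6128, z_{0.86} = 1.08.
σ = (7.378 − 6.064)/(1.08 − (-0.6128)) = 0.776.
μ = 6.064 − (-0.6128)·0.776 = 6.539.
E[T] = exp(μ + σ²/2) = exp(6.539 + 0.3011) = 935 years.

E[T] ≈ 935 years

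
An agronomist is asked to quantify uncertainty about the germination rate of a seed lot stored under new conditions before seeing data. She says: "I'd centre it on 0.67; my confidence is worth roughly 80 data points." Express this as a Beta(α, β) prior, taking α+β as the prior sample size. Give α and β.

Under the effective-sample-size interpretation, Beta(α, β) has prior mean α/(α+β) and prior sample size α+β.
So α+β = 80 and α/(α+β) = 0.67, giving α = 0.67·80 = 53.6 and β = 80 − 53.6 = 26.4.

α = 53.6, β = 26.4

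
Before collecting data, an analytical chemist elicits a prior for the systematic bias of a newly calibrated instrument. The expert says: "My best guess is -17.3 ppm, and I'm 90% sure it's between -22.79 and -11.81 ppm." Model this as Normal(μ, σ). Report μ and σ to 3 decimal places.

μ = -17.300, σ = 3.338

A symmetric 90% interval runs μ ± z·σ with z = 1.645.
Half-width = 5.49, so σ = 5.49/1.645 = 3.338.
μ is the stated best guess, -17.300.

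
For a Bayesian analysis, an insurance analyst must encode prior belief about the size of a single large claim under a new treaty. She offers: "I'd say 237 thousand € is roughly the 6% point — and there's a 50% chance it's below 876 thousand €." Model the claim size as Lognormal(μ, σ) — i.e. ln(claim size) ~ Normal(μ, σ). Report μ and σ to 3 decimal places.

If T ~ Lognormal(μ,σ) then ln T ~ Normal(μ,σ), so the p-quantile of ln T is μ + z_p·σ.
ln(237) = 5.468 and ln(876) = 6.775; z_{0.06} = -1.555, z_{0.5} = 0.
σ = (6.775 − 5.468)/(0 − (-1.555)) = 0.841.
μ = 5.468 − (-1.555)·0.841 = 6.775.

μ ≈ 6.775, σ ≈ 0.841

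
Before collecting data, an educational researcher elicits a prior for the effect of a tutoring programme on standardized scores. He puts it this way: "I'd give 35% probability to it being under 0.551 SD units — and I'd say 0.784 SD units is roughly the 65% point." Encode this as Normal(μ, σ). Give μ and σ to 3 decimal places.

μ = 0.667, σ = 0.302

For Normal(μ,σ), the p-quantile is μ + z_p·σ. Here z_{0.35} = -0.3853, z_{0.65} = 0.3853.
So 0.551 = μ − 0.3853σ and 0.784 = μ + 0.3853σ.
Subtracting: σ = (0.784 − 0.551)/(0.3853 − (-0.3853)) = 0.302.
Then μ = 0.551 − (-0.3853)·0.302 = 0.667.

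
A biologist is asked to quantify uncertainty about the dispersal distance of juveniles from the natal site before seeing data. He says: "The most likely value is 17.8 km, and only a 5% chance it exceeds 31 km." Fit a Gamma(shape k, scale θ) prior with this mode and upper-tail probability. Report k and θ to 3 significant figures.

Gamma(k,θ) with k>1 has mode (k−1)θ, so θ = 17.8/(k−1).
Need P(X < 31) = 0.95 with θ tied to k this way. Start at k = 2, θ = 17.8: P(X<31) ≈ 0.520.
Too low — raise k to concentrate. Iterating converges to k ≈ 10.1.
Then θ = 17.8/(10.1−1) ≈ 1.96.

k ≈ 10.1, θ ≈ 1.96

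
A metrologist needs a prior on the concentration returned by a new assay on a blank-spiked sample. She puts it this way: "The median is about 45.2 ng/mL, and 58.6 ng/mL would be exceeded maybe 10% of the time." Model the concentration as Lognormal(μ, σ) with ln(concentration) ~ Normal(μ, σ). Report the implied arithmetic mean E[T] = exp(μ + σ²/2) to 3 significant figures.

E[T] ≈ 46.1 ng/mL

If T ~ Lognormal(μ,σ) then ln T ~ Normal(μ,σ), so the p-quantile of ln T is μ + z_p·σ.
ln(45.2) = 3.811 and ln(58.6) = 4.071; z_{0.5} = 0, z_{0.9} = 1.282.
σ = (4.071 − 3.811)/(1.282 − (0)) = 0.203.
μ = 3.811 − (0)·0.203 = 3.811.
E[T] = exp(μ + σ²/2) = exp(3.811 + 0.0205) = 46.1 ng/mL.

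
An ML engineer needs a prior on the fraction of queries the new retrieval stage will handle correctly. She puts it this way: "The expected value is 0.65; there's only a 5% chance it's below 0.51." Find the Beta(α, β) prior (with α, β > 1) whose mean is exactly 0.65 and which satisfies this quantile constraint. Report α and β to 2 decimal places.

α ≈ 21.40, β ≈ 11.52

With mean 0.65 fixed, write α = 0.65s, β = 0.35s where s = α+β.
Need P(θ < 0.51) = 0.05 under Beta(0.65s, 0.35s). Normal approximation: (q−m)/√(m(1−m)/s) ≈ z_{0.05} = -1.64, so s ≈ 0.65·0.35·(-1.64)²/(0.51−0.65)² = 31.4.
At s = 31.4: P(θ<0.51) ≈ 0.054. Adjusting to match 0.05 gives s ≈ 32.93.
So α = 0.65·32.93 ≈ 21.40, β = 0.35·32.93 ≈ 11.52.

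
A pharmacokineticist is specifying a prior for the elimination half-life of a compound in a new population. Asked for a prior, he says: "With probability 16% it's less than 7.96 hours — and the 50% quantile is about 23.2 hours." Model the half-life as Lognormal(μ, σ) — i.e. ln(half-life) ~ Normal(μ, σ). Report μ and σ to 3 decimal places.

μ ≈ 3.144, σ ≈ 1.076

If T ~ Lognormal(μ,σ) then ln T ~ Normal(μ,σ), so the p-quantile of ln T is μ + z_p·σ.
ln(7.96) = 2.074 and ln(23.2) = 3.144; z_{0.16} = -0.9945, z_{0.5} = 0.
σ = (3.144 − 2.074)/(0 − (-0.9945)) = 1.076.
μ = 2.074 − (-0.9945)·1.076 = 3.144.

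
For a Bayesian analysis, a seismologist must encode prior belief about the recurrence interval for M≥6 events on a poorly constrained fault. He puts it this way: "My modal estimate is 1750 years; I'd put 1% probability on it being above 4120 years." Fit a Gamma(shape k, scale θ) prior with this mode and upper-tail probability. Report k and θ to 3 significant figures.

Gamma(k,θ) with k>1 has mode (k−1)θ, so θ = 1750/(k−1).
Need P(X < 4120) = 0.99 with θ tied to k this way. Start at k = 2, θ = 1750: P(X<4120) ≈ 0.681.
Too low — raise k to concentrate. Iterating converges to k ≈ 7.48.
Then θ = 1750/(7.48−1) ≈ 270.

k ≈ 7.48, θ ≈ 270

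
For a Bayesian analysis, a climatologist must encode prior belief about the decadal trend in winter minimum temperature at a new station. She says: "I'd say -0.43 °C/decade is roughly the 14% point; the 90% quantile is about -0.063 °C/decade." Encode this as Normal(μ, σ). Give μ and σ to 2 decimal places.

For Normal(μ,σ), the p-quantile is μ + z_p·σ. Here z_{0.14} = -1.08, z_{0.9} = 1.282.
So -0.43 = μ − 1.08σ and -0.063 = μ + 1.282σ.
Subtracting: σ = (-0.063 − -0.43)/(1.282 − (-1.08)) = 0.16.
Then μ = -0.43 − (-1.08)·0.16 = -0.26.

μ = -0.26, σ = 0.16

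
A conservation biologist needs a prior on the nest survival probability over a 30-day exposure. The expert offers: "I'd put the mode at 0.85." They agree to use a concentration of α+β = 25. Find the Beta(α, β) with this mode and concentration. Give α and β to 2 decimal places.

α = 20.55, β = 4.45

For α,β > 1 the Beta mode is (α−1)/(α+β−2). With α+β = 25, the mode is (α−1)/23.
Set (α−1)/23 = 0.85 → α = 1 + 0.85·23 = 20.55.
β = 25 − α = 4.45.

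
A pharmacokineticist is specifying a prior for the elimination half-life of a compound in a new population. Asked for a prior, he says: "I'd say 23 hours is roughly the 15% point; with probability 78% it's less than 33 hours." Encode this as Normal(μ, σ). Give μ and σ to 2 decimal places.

The p-quantile of Normal(μ,σ) is μ + z_p·σ, with z_{0.15} = -1.036 and z_{0.78} = 0.7722.
Eliminate σ: μ = (z₂·x₁ − z₁·x₂)/(z₂ − z₁) = (0.7722·23 − (-1.036)·33)/1.809 = 28.73.
Then σ = (x₂ − x₁)/(z₂ − z₁) = (33 − 23)/1.809 = 5.53.

μ = 28.73, σ = 5.53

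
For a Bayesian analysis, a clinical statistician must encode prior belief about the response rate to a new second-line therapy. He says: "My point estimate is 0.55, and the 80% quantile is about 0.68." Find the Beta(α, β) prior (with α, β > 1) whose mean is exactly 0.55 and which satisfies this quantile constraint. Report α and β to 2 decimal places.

With mean 0.55 fixed, write α = 0.55s, β = 0.45s where s = α+β.
Need P(θ < 0.68) = 0.8 under Beta(0.55s, 0.45s). Normal approximation: (q−m)/√(m(1−m)/s) ≈ z_{0.8} = 0.842, so s ≈ 0.55·0.45·(0.842)²/(0.68−0.55)² = 10.4.
At s = 10.4: P(θ<0.68) ≈ 0.797. Adjusting to match 0.8 gives s ≈ 10.61.
So α = 0.55·10.61 ≈ 5.84, β = 0.45·10.61 ≈ 4.78.

α ≈ 5.84, β ≈ 4.78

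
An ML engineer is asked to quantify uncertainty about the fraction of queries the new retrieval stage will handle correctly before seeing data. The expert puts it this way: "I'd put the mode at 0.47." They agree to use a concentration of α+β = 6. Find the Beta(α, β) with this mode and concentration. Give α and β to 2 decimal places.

α = 2.88, β = 3.12

For α,β > 1 the Beta mode is (α−1)/(α+β−2). With α+β = 6, the mode is (α−1)/4.
Set (α−1)/4 = 0.47 → α = 1 + 0.47·4 = 2.88.
β = 6 − α = 3.12.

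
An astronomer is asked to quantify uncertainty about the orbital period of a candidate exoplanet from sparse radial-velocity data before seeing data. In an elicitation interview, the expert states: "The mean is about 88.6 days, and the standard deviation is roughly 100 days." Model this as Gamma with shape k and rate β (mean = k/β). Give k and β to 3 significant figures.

For Gamma(k, rate β): mean = k/β, variance = k/β², so CV = 1/√k.
CV = SD/mean = 100/88.6 = 1.129, hence k = 1/CV² = 0.785.
Then β = k/mean = 0.785/88.6 = 0.00886.

k ≈ 0.785, β ≈ 0.00886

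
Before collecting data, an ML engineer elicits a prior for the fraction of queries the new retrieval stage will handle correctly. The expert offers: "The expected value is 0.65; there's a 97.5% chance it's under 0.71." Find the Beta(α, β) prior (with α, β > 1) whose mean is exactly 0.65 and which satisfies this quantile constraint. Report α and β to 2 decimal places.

With mean 0.65 fixed, write α = 0.65s, β = 0.35s where s = α+β.
Need P(θ < 0.71) = 0.975 under Beta(0.65s, 0.35s). Normal approximation: (q−m)/√(m(1−m)/s) ≈ z_{0.975} = 1.96, so s ≈ 0.65·0.35·(1.96)²/(0.71−0.65)² = 242.8.
At s = 242.8: P(θ<0.71) ≈ 0.978. Adjusting to match 0.975 gives s ≈ 231.63.
So α = 0.65·231.63 ≈ 150.56, β = 0.35·231.63 ≈ 81.07.

α ≈ 150.56, β ≈ 81.07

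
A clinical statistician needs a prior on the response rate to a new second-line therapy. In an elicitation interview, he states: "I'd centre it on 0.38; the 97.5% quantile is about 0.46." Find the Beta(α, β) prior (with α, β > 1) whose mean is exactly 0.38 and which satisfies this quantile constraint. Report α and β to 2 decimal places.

With mean 0.38 fixed, write α = 0.38s, β = 0.62s where s = α+β.
Need P(θ < 0.46) = 0.975 under Beta(0.38s, 0.62s). Normal approximation: (q−m)/√(m(1−m)/s) ≈ z_{0.975} = 1.96, so s ≈ 0.38·0.62·(1.96)²/(0.46−0.38)² = 141.4.
At s = 141.4: P(θ<0.46) ≈ 0.973. Adjusting to match 0.975 gives s ≈ 145.63.
So α = 0.38·145.63 ≈ 55.34, β = 0.62·145.63 ≈ 90.29.

α ≈ 55.34, β ≈ 90.29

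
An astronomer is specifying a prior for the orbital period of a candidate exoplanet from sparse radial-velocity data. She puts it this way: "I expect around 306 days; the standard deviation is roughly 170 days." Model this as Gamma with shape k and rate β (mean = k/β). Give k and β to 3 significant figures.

For Gamma(k, rate β): mean = k/β, variance = k/β², so CV = 1/√k.
CV = SD/mean = 170/306 = 0.5556, hence k = 1/CV² = 3.24.
Then β = k/mean = 3.24/306 = 0.0106.

k ≈ 3.24, β ≈ 0.0106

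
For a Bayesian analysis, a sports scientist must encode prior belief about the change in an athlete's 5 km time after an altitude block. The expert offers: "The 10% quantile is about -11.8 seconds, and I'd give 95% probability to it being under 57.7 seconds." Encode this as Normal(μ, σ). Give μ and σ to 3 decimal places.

μ = 18.636, σ = 23.749

For Normal(μ,σ), the p-quantile is μ + z_p·σ. Here z_{0.1} = -1.282, z_{0.95} = 1.645.
So -11.8 = μ − 1.282σ and 57.7 = μ + 1.645σ.
Subtracting: σ = (57.7 − -11.8)/(1.645 − (-1.282)) = 23.749.
Then μ = -11.8 − (-1.282)·23.749 = 18.636.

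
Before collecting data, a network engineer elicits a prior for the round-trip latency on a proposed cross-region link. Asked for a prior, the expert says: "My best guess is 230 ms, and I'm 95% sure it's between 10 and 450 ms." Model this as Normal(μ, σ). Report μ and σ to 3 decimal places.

μ = 230.000, σ = 112.247

A symmetric 95% interval runs μ ± z·σ with z = 1.96.
Half-width = 220, so σ = 220/1.96 = 112.247.
μ is the stated best guess, 230.000.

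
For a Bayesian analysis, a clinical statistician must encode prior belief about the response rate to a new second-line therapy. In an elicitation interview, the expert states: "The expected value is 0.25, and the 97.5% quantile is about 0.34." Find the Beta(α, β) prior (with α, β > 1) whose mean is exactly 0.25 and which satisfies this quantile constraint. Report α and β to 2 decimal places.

α ≈ 24.42, β ≈ 73.25

With mean 0.25 fixed, write α = 0.25s, β = 0.75s where s = α+β.
Need P(θ < 0.34) = 0.975 under Beta(0.25s, 0.75s). Normal approximation: (q−m)/√(m(1−m)/s) ≈ z_{0.975} = 1.96, so s ≈ 0.25·0.75·(1.96)²/(0.34−0.25)² = 88.9.
At s = 88.9: P(θ<0.34) ≈ 0.969. Adjusting to match 0.975 gives s ≈ 97.66.
So α = 0.25·97.66 ≈ 24.42, β = 0.75·97.66 ≈ 73.25.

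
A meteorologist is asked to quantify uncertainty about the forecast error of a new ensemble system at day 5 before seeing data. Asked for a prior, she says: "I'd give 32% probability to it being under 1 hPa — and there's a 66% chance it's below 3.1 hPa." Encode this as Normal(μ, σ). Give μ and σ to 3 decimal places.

For Normal(μ,σ), the p-quantile is μ + z_p·σ. Here z_{0.32} = -0.4677, z_{0.66} = 0.4125.
So 1 = μ − 0.4677σ and 3.1 = μ + 0.4125σ.
Subtracting: σ = (3.1 − 1)/(0.4125 − (-0.4677)) = 2.386.
Then μ = 1 − (-0.4677)·2.386 = 2.116.

μ = 2.116, σ = 2.386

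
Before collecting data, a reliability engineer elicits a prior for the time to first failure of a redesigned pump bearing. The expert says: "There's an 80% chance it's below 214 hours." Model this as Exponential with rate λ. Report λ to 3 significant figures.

P(T < 214.0) = 1 − e^(−λ·214.0) = 0.8, so λ = −ln(1−0.8)/214.0 = −ln(0.2)/214.0 = 0.00752.

λ ≈ 0.00752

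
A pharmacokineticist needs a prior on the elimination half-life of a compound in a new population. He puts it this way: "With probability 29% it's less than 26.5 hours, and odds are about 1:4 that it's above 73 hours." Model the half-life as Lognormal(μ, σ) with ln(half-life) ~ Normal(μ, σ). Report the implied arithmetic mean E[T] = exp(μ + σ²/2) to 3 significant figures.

If T ~ Lognormal(μ,σ) then ln T ~ Normal(μ,σ), so the p-quantile of ln T is μ + z_p·σ.
ln(26.5) = 3.277 and ln(73) = 4.29; z_{0.29} = -0.5534, z_{0.8} = 0.8416.
σ = (4.29 − 3.277)/(0.8416 − (-0.5534)) = 0.726.
μ = 3.277 − (-0.5534)·0.726 = 3.679.
E[T] = exp(μ + σ²/2) = exp(3.679 + 0.2638) = 51.6 hours.

E[T] ≈ 51.6 hours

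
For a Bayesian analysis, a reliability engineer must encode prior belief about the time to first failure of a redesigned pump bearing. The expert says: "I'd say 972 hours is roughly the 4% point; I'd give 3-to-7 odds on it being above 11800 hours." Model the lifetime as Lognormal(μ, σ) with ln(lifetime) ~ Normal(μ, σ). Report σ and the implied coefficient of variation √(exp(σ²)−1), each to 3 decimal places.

σ ≈ 1.097, CV ≈ 1.528

If T ~ Lognormal(μ,σ) then ln T ~ Normal(μ,σ), so the p-quantile of ln T is μ + z_p·σ.
ln(972) = 6.879 and ln(11800) = 9.376; z_{0.04} = -1.751, z_{0.7} = 0.5244.
σ = (9.376 − 6.879)/(0.5244 − (-1.751)) = 1.097.
μ = 6.879 − (-1.751)·1.097 = 8.800.
CV = √(exp(σ²)−1) = √(exp(1.2041)−1) = 1.528.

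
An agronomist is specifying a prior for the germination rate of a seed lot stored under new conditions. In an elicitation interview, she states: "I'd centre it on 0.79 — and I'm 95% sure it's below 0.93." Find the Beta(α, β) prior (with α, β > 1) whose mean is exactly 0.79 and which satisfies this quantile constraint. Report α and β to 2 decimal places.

With mean 0.79 fixed, write α = 0.79s, β = 0.21s where s = α+β.
Need P(θ < 0.93) = 0.95 under Beta(0.79s, 0.21s). Normal approximation: (q−m)/√(m(1−m)/s) ≈ z_{0.95} = 1.64, so s ≈ 0.79·0.21·(1.64)²/(0.93−0.79)² = 22.9.
At s = 22.9: P(θ<0.93) ≈ 0.979. Adjusting to match 0.95 gives s ≈ 15.85.
So α = 0.79·15.85 ≈ 12.52, β = 0.21·15.85 ≈ 3.33.

α ≈ 12.52, β ≈ 3.33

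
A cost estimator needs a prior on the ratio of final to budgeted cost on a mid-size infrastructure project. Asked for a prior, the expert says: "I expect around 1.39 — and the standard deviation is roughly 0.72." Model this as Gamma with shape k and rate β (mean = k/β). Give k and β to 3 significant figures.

k ≈ 3.73, β ≈ 2.68

For Gamma(k, rate β): mean = k/β, variance = k/β², so CV = 1/√k.
CV = SD/mean = 0.72/1.39 = 0.518, hence k = 1/CV² = 3.73.
Then β = k/mean = 3.73/1.39 = 2.68.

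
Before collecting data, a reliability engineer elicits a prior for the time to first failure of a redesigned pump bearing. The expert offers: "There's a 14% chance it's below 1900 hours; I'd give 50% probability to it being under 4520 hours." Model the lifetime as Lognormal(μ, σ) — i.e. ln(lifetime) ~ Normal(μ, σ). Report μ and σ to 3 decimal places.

μ ≈ 8.416, σ ≈ 0.802

If T ~ Lognormal(μ,σ) then ln T ~ Normal(μ,σ), so the p-quantile of ln T is μ + z_p·σ.
ln(1900) = 7.55 and ln(4520) = 8.416; z_{0.14} = -1.08, z_{0.5} = 0.
σ = (8.416 − 7.55)/(0 − (-1.08)) = 0.802.
μ = 7.55 − (-1.08)·0.802 = 8.416.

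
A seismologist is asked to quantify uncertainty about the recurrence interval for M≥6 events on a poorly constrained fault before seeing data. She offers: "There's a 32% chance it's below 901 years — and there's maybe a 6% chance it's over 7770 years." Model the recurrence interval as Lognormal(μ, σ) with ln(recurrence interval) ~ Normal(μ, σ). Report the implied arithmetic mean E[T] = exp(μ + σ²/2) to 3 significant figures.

E[T] ≈ 2620 years

If T ~ Lognormal(μ,σ) then ln T ~ Normal(μ,σ), so the p-quantile of ln T is μ + z_p·σ.
ln(901) = 6.804 and ln(7770) = 8.958; z_{0.32} = -0.4677, z_{0.94} = 1.555.
σ = (8.958 − 6.804)/(1.555 − (-0.4677)) = 1.065.
μ = 6.804 − (-0.4677)·1.065 = 7.302.
E[T] = exp(μ + σ²/2) = exp(7.302 + 0.5674) = 2620 years.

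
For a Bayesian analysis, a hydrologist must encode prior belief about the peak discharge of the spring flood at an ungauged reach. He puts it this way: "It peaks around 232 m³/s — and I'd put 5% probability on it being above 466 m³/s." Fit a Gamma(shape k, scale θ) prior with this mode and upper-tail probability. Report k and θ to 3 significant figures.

Gamma(k,θ) with k>1 has mode (k−1)θ, so θ = 232/(k−1).
Need P(X < 466) = 0.95 with θ tied to k this way. Start at k = 2, θ = 232: P(X<466) ≈ 0.596.
Too low — raise k to concentrate. Iterating converges to k ≈ 6.7.
Then θ = 232/(6.7−1) ≈ 40.7.

k ≈ 6.7, θ ≈ 40.7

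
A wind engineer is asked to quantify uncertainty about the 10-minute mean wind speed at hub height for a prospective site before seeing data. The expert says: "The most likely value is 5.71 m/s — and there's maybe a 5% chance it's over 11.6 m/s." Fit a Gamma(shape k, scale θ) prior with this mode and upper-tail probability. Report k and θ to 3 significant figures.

k ≈ 6.51, θ ≈ 1.04

Gamma(k,θ) with k>1 has mode (k−1)θ, so θ = 5.71/(k−1).
Need P(X < 11.6) = 0.95 with θ tied to k this way. Start at k = 2, θ = 5.71: P(X<11.6) ≈ 0.602.
Too low — raise k to concentrate. Iterating converges to k ≈ 6.51.
Then θ = 5.71/(6.51−1) ≈ 1.04.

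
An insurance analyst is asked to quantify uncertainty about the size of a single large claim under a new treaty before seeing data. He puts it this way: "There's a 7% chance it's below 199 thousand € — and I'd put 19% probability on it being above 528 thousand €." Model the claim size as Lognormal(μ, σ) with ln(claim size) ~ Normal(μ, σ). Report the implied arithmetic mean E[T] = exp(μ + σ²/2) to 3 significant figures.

If T ~ Lognormal(μ,σ) then ln T ~ Normal(μ,σ), so the p-quantile of ln T is μ + z_p·σ.
ln(199) = 5.293 and ln(528) = 6.269; z_{0.07} = -1.476, z_{0.81} = 0.8779.
σ = (6.269 − 5.293)/(0.8779 − (-1.476)) = 0.415.
μ = 5.293 − (-1.476)·0.415 = 5.905.
E[T] = exp(μ + σ²/2) = exp(5.905 + 0.0859) = 400 thousand €.

E[T] ≈ 400 thousand €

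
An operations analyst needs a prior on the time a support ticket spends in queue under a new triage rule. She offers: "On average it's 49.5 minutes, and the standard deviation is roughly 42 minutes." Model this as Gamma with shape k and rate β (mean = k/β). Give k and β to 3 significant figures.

For Gamma(k, rate β): mean = k/β, variance = k/β², so CV = 1/√k.
CV = SD/mean = 42/49.5 = 0.8485, hence k = 1/CV² = 1.39.
Then β = k/mean = 1.39/49.5 = 0.0281.

k ≈ 1.39, β ≈ 0.0281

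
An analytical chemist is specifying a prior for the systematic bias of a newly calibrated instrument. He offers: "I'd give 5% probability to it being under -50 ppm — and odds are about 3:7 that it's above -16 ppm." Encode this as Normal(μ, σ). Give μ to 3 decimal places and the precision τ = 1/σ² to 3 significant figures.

μ = -24.219, τ = 0.00407

The p-quantile of Normal(μ,σ) is μ + z_p·σ, with z_{0.05} = -1.645 and z_{0.7} = 0.5244.
Eliminate σ: μ = (z₂·x₁ − z₁·x₂)/(z₂ − z₁) = (0.5244·-50 − (-1.645)·-16)/2.169 = -24.219.
Then σ = (x₂ − x₁)/(z₂ − z₁) = (-16 − -50)/2.169 = 15.674.
Precision τ = 1/σ² = 1/15.67² = 0.00407.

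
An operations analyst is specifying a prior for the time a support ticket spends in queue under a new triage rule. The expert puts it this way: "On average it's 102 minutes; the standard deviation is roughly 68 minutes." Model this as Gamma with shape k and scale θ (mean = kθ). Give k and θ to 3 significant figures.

For Gamma(k, scale θ): mean = kθ, variance = kθ², so CV = 1/√k.
CV = SD/mean = 68/102 = 0.6667, hence k = 1/CV² = 2.25.
Then θ = mean/k = 102/2.25 = 45.3.

k ≈ 2.25, θ ≈ 45.3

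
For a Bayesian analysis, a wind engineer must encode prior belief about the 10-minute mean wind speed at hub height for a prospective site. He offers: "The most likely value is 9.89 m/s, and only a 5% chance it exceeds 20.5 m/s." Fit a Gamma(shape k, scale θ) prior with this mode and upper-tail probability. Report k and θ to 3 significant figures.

k ≈ 6.2, θ ≈ 1.9

Gamma(k,θ) with k>1 has mode (k−1)θ, so θ = 9.89/(k−1).
Need P(X < 20.5) = 0.95 with θ tied to k this way. Start at k = 2, θ = 9.89: P(X<20.5) ≈ 0.613.
Too low — raise k to concentrate. Iterating converges to k ≈ 6.2.
Then θ = 9.89/(6.2−1) ≈ 1.9.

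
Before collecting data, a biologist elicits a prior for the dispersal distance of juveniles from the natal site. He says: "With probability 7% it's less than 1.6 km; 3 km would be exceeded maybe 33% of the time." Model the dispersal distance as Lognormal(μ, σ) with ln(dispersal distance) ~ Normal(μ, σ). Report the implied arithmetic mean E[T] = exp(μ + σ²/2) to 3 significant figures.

E[T] ≈ 2.74 km

If T ~ Lognormal(μ,σ) then ln T ~ Normal(μ,σ), so the p-quantile of ln T is μ + z_p·σ.
ln(1.6) = 0.47 and ln(3) = 1.099; z_{0.07} = -1.476, z_{0.67} = 0.4399.
σ = (1.099 − 0.47)/(0.4399 − (-1.476)) = 0.328.
μ = 0.47 − (-1.476)·0.328 = 0.954.
E[T] = exp(μ + σ²/2) = exp(0.954 + 0.0538) = 2.74 km.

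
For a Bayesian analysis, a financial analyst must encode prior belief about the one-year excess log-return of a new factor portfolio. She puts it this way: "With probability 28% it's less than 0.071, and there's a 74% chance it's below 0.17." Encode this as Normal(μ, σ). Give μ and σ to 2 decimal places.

The p-quantile of Normal(μ,σ) is μ + z_p·σ, with z_{0.28} = -0.5828 and z_{0.74} = 0.6433.
Eliminate σ: μ = (z₂·x₁ − z₁·x₂)/(z₂ − z₁) = (0.6433·0.071 − (-0.5828)·0.17)/1.226 = 0.12.
Then σ = (x₂ − x₁)/(z₂ − z₁) = (0.17 − 0.071)/1.226 = 0.08.

μ = 0.12, σ = 0.08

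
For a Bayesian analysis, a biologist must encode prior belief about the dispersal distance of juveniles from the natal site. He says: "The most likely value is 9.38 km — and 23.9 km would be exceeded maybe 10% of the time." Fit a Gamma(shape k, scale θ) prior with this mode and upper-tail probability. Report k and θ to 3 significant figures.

k ≈ 3.19, θ ≈ 4.27

Gamma(k,θ) with k>1 has mode (k−1)θ, so θ = 9.38/(k−1).
Need P(X < 23.9) = 0.9 with θ tied to k this way. Start at k = 2, θ = 9.38: P(X<23.9) ≈ 0.722.
Too low — raise k to concentrate. Iterating converges to k ≈ 3.19.
Then θ = 9.38/(3.19−1) ≈ 4.27.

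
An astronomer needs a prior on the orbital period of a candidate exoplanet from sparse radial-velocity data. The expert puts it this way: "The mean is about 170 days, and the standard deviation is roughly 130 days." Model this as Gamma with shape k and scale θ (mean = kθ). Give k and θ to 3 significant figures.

For Gamma(k, scale θ): mean = kθ, variance = kθ², so CV = 1/√k.
CV = SD/mean = 130/170 = 0.7647, hence k = 1/CV² = 1.71.
Then θ = mean/k = 170/1.71 = 99.4.

k ≈ 1.71, θ ≈ 99.4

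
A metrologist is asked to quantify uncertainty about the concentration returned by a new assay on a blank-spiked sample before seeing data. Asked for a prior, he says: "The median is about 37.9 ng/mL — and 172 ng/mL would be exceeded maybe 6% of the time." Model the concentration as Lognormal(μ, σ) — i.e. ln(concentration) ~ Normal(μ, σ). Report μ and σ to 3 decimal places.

If T ~ Lognormal(μ,σ) then ln T ~ Normal(μ,σ), so the p-quantile of ln T is μ + z_p·σ.
ln(37.9) = 3.635 and ln(172) = 5.147; z_{0.5} = 0, z_{0.94} = 1.555.
σ = (5.147 − 3.635)/(1.555 − (0)) = 0.973.
μ = 3.635 − (0)·0.973 = 3.635.

μ ≈ 3.635, σ ≈ 0.973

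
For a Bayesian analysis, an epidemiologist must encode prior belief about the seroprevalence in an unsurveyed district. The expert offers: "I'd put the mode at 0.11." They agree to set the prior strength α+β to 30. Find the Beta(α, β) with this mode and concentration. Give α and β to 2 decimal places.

For α,β > 1 the Beta mode is (α−1)/(α+β−2). With α+β = 30, the mode is (α−1)/28.
Set (α−1)/28 = 0.11 → α = 1 + 0.11·28 = 4.08.
β = 30 − α = 25.92.

α = 4.08, β = 25.92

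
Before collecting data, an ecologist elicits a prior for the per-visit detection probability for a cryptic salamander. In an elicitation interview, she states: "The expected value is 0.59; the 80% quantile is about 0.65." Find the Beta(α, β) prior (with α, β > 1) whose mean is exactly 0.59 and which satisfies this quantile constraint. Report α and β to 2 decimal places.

With mean 0.59 fixed, write α = 0.59s, β = 0.41s where s = α+β.
Need P(θ < 0.65) = 0.8 under Beta(0.59s, 0.41s). Normal approximation: (q−m)/√(m(1−m)/s) ≈ z_{0.8} = 0.842, so s ≈ 0.59·0.41·(0.842)²/(0.65−0.59)² = 47.6.
At s = 47.6: P(θ<0.65) ≈ 0.798. Adjusting to match 0.8 gives s ≈ 48.25.
So α = 0.59·48.25 ≈ 28.47, β = 0.41·48.25 ≈ 19.78.

α ≈ 28.47, β ≈ 19.78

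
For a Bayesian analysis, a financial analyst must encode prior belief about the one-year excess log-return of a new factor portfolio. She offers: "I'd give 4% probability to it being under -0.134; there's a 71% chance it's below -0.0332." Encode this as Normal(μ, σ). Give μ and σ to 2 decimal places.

For Normal(μ,σ), the p-quantile is μ + z_p·σ. Here z_{0.04} = -1.751, z_{0.71} = 0.5534.
So -0.134 = μ − 1.751σ and -0.0332 = μ + 0.5534σ.
Subtracting: σ = (-0.0332 − -0.134)/(0.5534 − (-1.751)) = 0.04.
Then μ = -0.134 − (-1.751)·0.04 = -0.06.

μ = -0.06, σ = 0.04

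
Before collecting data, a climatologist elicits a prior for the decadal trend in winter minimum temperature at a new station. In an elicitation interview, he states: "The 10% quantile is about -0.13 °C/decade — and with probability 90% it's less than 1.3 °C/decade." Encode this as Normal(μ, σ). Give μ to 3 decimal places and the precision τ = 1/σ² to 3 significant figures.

The p-quantile of Normal(μ,σ) is μ + z_p·σ, with z_{0.1} = -1.282 and z_{0.9} = 1.282.
Eliminate σ: μ = (z₂·x₁ − z₁·x₂)/(z₂ − z₁) = (1.282·-0.13 − (-1.282)·1.3)/2.563 = 0.585.
Then σ = (x₂ − x₁)/(z₂ − z₁) = (1.3 − -0.13)/2.563 = 0.558.
Precision τ = 1/σ² = 1/0.5579² = 3.21.

μ = 0.585, τ = 3.21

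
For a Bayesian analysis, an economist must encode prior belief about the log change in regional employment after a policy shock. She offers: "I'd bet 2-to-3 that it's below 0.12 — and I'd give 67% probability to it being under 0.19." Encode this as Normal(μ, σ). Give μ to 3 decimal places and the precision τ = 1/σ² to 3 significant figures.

For Normal(μ,σ), the p-quantile is μ + z_p·σ. Here z_{0.4} = -0.2533, z_{0.67} = 0.4399.
So 0.12 = μ − 0.2533σ and 0.19 = μ + 0.4399σ.
Subtracting: σ = (0.19 − 0.12)/(0.4399 − (-0.2533)) = 0.101.
Then μ = 0.12 − (-0.2533)·0.101 = 0.146.
Precision τ = 1/σ² = 1/0.101² = 98.1.

μ = 0.146, τ = 98.1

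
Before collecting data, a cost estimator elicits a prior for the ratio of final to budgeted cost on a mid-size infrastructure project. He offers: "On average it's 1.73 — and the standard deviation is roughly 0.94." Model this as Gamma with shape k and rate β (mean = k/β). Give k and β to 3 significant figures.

For Gamma(k, rate β): mean = k/β, variance = k/β², so CV = 1/√k.
CV = SD/mean = 0.94/1.73 = 0.5434, hence k = 1/CV² = 3.39.
Then β = k/mean = 3.39/1.73 = 1.96.

k ≈ 3.39, β ≈ 1.96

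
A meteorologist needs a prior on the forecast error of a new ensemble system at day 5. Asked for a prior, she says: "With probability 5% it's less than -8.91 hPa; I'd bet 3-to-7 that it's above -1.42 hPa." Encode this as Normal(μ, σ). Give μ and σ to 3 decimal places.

μ = -3.231, σ = 3.453

For Normal(μ,σ), the p-quantile is μ + z_p·σ. Here z_{0.05} = -1.645, z_{0.7} = 0.5244.
So -8.91 = μ − 1.645σ and -1.42 = μ + 0.5244σ.
Subtracting: σ = (-1.42 − -8.91)/(0.5244 − (-1.645)) = 3.453.
Then μ = -8.91 − (-1.645)·3.453 = -3.231.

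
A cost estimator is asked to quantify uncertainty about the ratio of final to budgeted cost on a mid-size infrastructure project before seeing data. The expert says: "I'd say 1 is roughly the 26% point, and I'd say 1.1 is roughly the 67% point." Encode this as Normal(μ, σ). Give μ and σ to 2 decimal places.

μ = 1.06, σ = 0.09

The p-quantile of Normal(μ,σ) is μ + z_p·σ, with z_{0.26} = -0.6433 and z_{0.67} = 0.4399.
Eliminate σ: μ = (z₂·x₁ − z₁·x₂)/(z₂ − z₁) = (0.4399·1 − (-0.6433)·1.1)/1.083 = 1.06.
Then σ = (x₂ − x₁)/(z₂ − z₁) = (1.1 − 1)/1.083 = 0.09.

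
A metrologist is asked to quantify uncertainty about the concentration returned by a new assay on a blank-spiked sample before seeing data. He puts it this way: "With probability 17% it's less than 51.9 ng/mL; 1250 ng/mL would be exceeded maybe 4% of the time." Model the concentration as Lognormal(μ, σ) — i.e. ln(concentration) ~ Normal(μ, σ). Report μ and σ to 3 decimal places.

μ ≈ 5.072, σ ≈ 1.176

If T ~ Lognormal(μ,σ) then ln T ~ Normal(μ,σ), so the p-quantile of ln T is μ + z_p·σ.
ln(51.9) = 3.949 and ln(1250) = 7.131; z_{0.17} = -0.9542, z_{0.96} = 1.751.
σ = (7.131 − 3.949)/(1.751 − (-0.9542)) = 1.176.
μ = 3.949 − (-0.9542)·1.176 = 5.072.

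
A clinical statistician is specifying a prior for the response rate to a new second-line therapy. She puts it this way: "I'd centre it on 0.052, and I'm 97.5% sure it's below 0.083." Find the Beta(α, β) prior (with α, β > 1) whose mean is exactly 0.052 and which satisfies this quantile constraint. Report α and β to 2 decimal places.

With mean 0.052 fixed, write α = 0.052s, β = 0.948s where s = α+β.
Need P(θ < 0.083) = 0.975 under Beta(0.052s, 0.948s). Normal approximation: (q−m)/√(m(1−m)/s) ≈ z_{0.975} = 1.96, so s ≈ 0.052·0.948·(1.96)²/(0.083−0.052)² = 197.1.
At s = 197.1: P(θ<0.083) ≈ 0.962. Adjusting to match 0.975 gives s ≈ 245.15.
So α = 0.052·245.15 ≈ 12.75, β = 0.948·245.15 ≈ 232.40.

α ≈ 12.75, β ≈ 232.40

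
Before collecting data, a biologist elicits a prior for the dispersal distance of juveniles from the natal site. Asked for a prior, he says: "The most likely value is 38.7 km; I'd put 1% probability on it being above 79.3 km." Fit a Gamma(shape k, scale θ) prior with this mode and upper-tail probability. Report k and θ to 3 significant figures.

k ≈ 10.5, θ ≈ 4.07

Gamma(k,θ) with k>1 has mode (k−1)θ, so θ = 38.7/(k−1).
Need P(X < 79.3) = 0.99 with θ tied to k this way. Start at k = 2, θ = 38.7: P(X<79.3) ≈ 0.607.
Too low — raise k to concentrate. Iterating converges to k ≈ 10.5.
Then θ = 38.7/(10.5−1) ≈ 4.07.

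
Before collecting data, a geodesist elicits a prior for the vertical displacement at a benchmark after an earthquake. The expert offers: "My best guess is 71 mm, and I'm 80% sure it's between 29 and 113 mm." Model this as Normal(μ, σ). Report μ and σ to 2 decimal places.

μ = 71.00, σ = 32.77

A symmetric 80% interval runs μ ± z·σ with z = 1.282.
Half-width = 42, so σ = 42/1.282 = 32.77.
μ is the stated best guess, 71.00.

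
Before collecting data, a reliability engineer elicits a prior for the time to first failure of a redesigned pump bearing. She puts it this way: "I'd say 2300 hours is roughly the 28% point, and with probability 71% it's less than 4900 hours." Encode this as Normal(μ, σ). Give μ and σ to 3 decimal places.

μ = 3633.703, σ = 2288.277

For Normal(μ,σ), the p-quantile is μ + z_p·σ. Here z_{0.28} = -0.5828, z_{0.71} = 0.5534.
So 2300 = μ − 0.5828σ and 4900 = μ + 0.5534σ.
Subtracting: σ = (4900 − 2300)/(0.5534 − (-0.5828)) = 2288.277.
Then μ = 2300 − (-0.5828)·2288.277 = 3633.703.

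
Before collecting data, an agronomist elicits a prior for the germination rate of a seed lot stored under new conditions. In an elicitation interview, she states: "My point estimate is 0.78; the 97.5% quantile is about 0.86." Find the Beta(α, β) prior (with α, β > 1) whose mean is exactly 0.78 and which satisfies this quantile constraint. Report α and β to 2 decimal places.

α ≈ 68.03, β ≈ 19.19

With mean 0.78 fixed, write α = 0.78s, β = 0.22s where s = α+β.
Need P(θ < 0.86) = 0.975 under Beta(0.78s, 0.22s). Normal approximation: (q−m)/√(m(1−m)/s) ≈ z_{0.975} = 1.96, so s ≈ 0.78·0.22·(1.96)²/(0.86−0.78)² = 103.0.
At s = 103.0: P(θ<0.86) ≈ 0.984. Adjusting to match 0.975 gives s ≈ 87.22.
So α = 0.78·87.22 ≈ 68.03, β = 0.22·87.22 ≈ 19.19.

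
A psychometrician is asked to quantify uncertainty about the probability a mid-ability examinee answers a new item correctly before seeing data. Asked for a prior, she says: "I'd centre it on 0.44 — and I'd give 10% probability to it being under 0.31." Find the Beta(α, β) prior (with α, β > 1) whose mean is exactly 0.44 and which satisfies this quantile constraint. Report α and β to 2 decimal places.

With mean 0.44 fixed, write α = 0.44s, β = 0.56s where s = α+β.
Need P(θ < 0.31) = 0.1 under Beta(0.44s, 0.56s). Normal approximation: (q−m)/√(m(1−m)/s) ≈ z_{0.1} = -1.28, so s ≈ 0.44·0.56·(-1.28)²/(0.31−0.44)² = 23.9.
At s = 23.9: P(θ<0.31) ≈ 0.096. Adjusting to match 0.1 gives s ≈ 23.16.
So α = 0.44·23.16 ≈ 10.19, β = 0.56·23.16 ≈ 12.97.

α ≈ 10.19, β ≈ 12.97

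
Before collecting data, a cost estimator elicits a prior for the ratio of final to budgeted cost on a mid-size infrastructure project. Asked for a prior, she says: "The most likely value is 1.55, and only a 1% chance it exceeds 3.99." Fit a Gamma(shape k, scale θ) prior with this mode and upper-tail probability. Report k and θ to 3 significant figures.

Gamma(k,θ) with k>1 has mode (k−1)θ, so θ = 1.55/(k−1).
Need P(X < 3.99) = 0.99 with θ tied to k this way. Start at k = 2, θ = 1.55: P(X<3.99) ≈ 0.728.
Too low — raise k to concentrate. Iterating converges to k ≈ 6.22.
Then θ = 1.55/(6.22−1) ≈ 0.297.

k ≈ 6.22, θ ≈ 0.297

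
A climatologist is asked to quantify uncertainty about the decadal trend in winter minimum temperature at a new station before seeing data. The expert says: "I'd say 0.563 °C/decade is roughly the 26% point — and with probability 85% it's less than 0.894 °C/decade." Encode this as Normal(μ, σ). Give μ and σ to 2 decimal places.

The p-quantile of Normal(μ,σ) is μ + z_p·σ, with z_{0.26} = -0.6433 and z_{0.85} = 1.036.
Eliminate σ: μ = (z₂·x₁ − z₁·x₂)/(z₂ − z₁) = (1.036·0.563 − (-0.6433)·0.894)/1.68 = 0.69.
Then σ = (x₂ − x₁)/(z₂ − z₁) = (0.894 − 0.563)/1.68 = 0.20.

μ = 0.69, σ = 0.20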